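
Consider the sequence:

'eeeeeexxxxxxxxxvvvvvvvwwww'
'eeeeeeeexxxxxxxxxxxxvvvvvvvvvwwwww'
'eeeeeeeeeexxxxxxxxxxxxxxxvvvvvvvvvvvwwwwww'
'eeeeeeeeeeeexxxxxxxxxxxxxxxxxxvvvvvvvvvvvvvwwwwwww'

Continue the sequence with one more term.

Term n consists of 2n e's, followed by 3n x's, followed by 2n+1 v's, followed by n+1 w's, where the shown terms are n = 3, 4, 5, 6.
Setting n = 7 gives 14, 21, 15, 8 characters in each block.

eeeeeeeeeeeeeexxxxxxxxxxxxxxxxxxxxxvvvvvvvvvvvvvvvwwwwwwww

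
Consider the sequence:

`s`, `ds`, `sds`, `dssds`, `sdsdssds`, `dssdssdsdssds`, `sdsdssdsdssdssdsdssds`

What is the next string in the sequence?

dssdssdsdssdssdsdssdsdssdssdsdssds

Each term (from the third on) is the two preceding terms concatenated in order: term 3 = s·ds = sds.
The next term joins dssdssdsdssds and sdsdssdsdssdssdsdssds.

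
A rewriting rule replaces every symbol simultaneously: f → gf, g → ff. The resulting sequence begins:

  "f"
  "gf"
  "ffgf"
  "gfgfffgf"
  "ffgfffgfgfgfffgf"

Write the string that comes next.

Replace each of the 16 characters of ffgfffgfgfgfffgf in place — gf gf ff gf gf gf ff gf ff gf ff gf gf gf ff gf — and concatenate.

gfgfffgfgfgfffgfffgfffgfgfgfffgf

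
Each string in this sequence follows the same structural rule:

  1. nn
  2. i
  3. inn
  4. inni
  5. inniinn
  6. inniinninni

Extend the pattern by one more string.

This is a Fibonacci-style word recurrence s(k) = s(k−1)·s(k−2): e.g. i·nn = inn.
Continuing: inniinninni · inniinn gives term 7.

inniinninniinniinn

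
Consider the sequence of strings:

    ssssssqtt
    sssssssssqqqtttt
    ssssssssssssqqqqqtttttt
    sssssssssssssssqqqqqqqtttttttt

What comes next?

Each string has the form s^{3n+3} q^{2n-1} t^{2n} (n = 1, 2, …).
Setting n = 5 gives 18, 9, 10 characters in each block.

ssssssssssssssssssqqqqqqqqqtttttttttt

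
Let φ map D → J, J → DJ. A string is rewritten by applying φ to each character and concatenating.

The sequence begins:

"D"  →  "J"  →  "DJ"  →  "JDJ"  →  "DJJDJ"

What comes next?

Apply φ to DJJDJ symbol by symbol: D→J, J→DJ, J→DJ, D→J, J→DJ; joined: J DJ DJ J DJ.

JDJDJJDJ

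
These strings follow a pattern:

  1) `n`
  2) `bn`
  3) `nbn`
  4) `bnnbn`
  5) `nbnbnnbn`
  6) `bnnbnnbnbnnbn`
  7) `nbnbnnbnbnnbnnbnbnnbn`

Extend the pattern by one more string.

This is a Fibonacci-style word recurrence s(k) = s(k−2)·s(k−1): e.g. n·bn = nbn.
So term 8 is bnnbnnbnbnnbn·nbnbnnbnbnnbnnbnbnnbn.

bnnbnnbnbnnbnnbnbnnbnbnnbnnbnbnnbn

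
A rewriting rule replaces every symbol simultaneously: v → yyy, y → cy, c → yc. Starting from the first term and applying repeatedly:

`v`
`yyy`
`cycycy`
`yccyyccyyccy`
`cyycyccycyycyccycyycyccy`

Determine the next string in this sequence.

yccycyyccyycyccyyccycyyccyycyccyyccycyyccyycyccy

Applying the rule to each of the 24 symbols of cyycyccycyycyccycyycyccy gives the pieces yc cy cy yc cy yc yc cy yc cy cy yc cy yc yc cy yc cy cy yc cy yc yc cy, which concatenate to the answer.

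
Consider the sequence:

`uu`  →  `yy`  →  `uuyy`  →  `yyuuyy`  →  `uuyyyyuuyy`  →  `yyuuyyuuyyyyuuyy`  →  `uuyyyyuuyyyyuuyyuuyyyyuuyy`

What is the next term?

Each term (from the third on) is the two preceding terms concatenated in order: term 3 = uu·yy = uuyy.
The next term joins yyuuyyuuyyyyuuyy and uuyyyyuuyyyyuuyyuuyyyyuuyy.

yyuuyyuuyyyyuuyyuuyyyyuuyyyyuuyyuuyyyyuuyy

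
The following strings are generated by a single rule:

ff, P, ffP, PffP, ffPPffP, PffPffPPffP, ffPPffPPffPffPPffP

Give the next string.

Each term (from the third on) is the two preceding terms concatenated in order: term 3 = ff·P = ffP.
So term 8 is PffPffPPffP·ffPPffPPffPffPPffP.

PffPffPPffPffPPffPPffPffPPffP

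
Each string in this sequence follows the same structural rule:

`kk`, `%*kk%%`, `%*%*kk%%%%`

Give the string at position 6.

%*%*%*%*%*kk%%%%%%%%%%

Every step adds %* to the front and %% to the end of the previous string.
From %*%*kk%%%%, 3 further steps: %*%*kk%%%% → %*%*%*kk%%%%%% → %*%*%*%*kk%%%%%%%% → (answer).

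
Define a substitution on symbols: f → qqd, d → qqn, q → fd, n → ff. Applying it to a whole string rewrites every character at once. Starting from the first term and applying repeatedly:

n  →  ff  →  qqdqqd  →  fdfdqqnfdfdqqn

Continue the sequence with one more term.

qqdqqnqqdqqnfdfdffqqdqqnqqdqqnfdfdff

Applying the rule to each of the 14 symbols of fdfdqqnfdfdqqn gives the pieces qqd qqn qqd qqn fd fd ff qqd qqn qqd qqn fd fd ff, which concatenate to the answer.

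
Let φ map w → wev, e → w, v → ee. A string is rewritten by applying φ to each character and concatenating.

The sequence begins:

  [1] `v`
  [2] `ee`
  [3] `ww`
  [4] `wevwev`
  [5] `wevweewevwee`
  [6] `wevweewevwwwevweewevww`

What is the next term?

wevweewevwwwevweewevwevwevweewevwwwevweewevwev

φ(wevweewevwwwevweewevww) expands symbol-by-symbol to wev w ee wev w w wev w ee wev wev wev w ee wev w w wev w ee wev wev; joining the 22 pieces gives the next term.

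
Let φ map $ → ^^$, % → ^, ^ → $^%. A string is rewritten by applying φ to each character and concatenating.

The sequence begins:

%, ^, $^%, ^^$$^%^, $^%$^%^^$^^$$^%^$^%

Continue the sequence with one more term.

Rewriting the 19 symbols of $^%$^%^^$^^$$^%^$^% one by one yields ^^$ $^% ^ ^^$ $^% ^ $^% $^% ^^$ $^% $^% ^^$ ^^$ $^% ^ $^% ^^$ $^% ^; concatenated:

^^$$^%^^^$$^%^$^%$^%^^$$^%$^%^^$^^$$^%^$^%^^$$^%^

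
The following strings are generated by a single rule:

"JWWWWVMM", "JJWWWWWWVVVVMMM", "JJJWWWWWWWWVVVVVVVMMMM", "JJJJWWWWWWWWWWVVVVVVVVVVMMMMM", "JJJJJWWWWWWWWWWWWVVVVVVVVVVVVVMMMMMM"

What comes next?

JJJJJJWWWWWWWWWWWWWWVVVVVVVVVVVVVVVVMMMMMMM

Reading off run lengths: J runs 1, 2, 3, 4, 5; W runs 4, 6, 8, 10, 12; V runs 1, 4, 7, 10, 13; M runs 2, 3, 4, 5, 6 — each is linear in n (n = 1, 2, …).
Setting n = 6 gives 6, 14, 16, 7 characters in each block.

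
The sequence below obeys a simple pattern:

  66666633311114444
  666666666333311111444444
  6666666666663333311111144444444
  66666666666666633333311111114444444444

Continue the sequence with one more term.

The n-th term is 3n 6's then n+1 3's then n+2 1's then 2n 4's, where the shown terms are n = 2, 3, 4, 5.
Setting n = 6 gives 18, 7, 8, 12 characters in each block.

666666666666666666333333311111111444444444444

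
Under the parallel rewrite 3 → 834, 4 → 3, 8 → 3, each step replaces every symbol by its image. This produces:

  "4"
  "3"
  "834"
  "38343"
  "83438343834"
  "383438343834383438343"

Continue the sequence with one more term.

Rewriting the 21 symbols of 383438343834383438343 one by one yields 834 3 834 3 834 3 834 3 834 3 834 3 834 3 834 3 834 3 834 3 834; concatenated:

8343834383438343834383438343834383438343834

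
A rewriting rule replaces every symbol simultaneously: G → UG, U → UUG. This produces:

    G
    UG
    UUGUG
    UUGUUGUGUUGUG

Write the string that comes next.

Rewriting the 13 symbols of UUGUUGUGUUGUG one by one yields UUG UUG UG UUG UUG UG UUG UG UUG UUG UG UUG UG; concatenated:

UUGUUGUGUUGUUGUGUUGUGUUGUUGUGUUGUG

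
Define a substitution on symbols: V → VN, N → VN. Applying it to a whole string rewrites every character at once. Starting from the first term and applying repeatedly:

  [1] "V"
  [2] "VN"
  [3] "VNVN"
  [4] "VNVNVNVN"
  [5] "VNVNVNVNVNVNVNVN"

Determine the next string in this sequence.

Applying the rule to each of the 16 symbols of VNVNVNVNVNVNVNVN gives the pieces VN VN VN VN VN VN VN VN VN VN VN VN VN VN VN VN, which concatenate to the answer.

VNVNVNVNVNVNVNVNVNVNVNVNVNVNVNVN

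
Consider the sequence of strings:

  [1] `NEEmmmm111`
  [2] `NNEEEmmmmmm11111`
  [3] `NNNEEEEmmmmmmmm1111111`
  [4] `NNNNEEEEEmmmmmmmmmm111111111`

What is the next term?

Reading off run lengths: N runs 1, 2, 3, 4; E runs 2, 3, 4, 5; m runs 4, 6, 8, 10; 1 runs 3, 5, 7, 9 — each is linear in n (n = 1, 2, …).
At n = 5 the blocks have lengths 5, 6, 12, 11.

NNNNNEEEEEEmmmmmmmmmmmm11111111111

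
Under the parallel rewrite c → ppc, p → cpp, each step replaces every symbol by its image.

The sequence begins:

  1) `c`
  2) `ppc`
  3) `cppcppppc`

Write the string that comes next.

ppccppcppppccppcppcppcppppc

Rewriting each symbol of cppcppppc: c→ppc, p→cpp, p→cpp, c→ppc, p→cpp, p→cpp, p→cpp, p→cpp, c→ppc, which concatenates to ppc cpp cpp ppc cpp cpp cpp cpp ppc.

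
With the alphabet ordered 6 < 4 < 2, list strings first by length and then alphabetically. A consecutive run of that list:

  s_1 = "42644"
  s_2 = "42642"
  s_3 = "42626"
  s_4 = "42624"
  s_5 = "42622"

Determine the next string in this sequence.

The successor of 42622 increments the rightmost position that isn't already 2 and resets every position after it to 6.

42466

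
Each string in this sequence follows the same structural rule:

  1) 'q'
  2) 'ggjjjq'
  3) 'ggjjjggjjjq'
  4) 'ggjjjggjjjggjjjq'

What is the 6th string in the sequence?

Every step adds ggjjj at the front: s(k+1) = ggjjj·s(k).
From ggjjjggjjjggjjjq, 2 further steps: ggjjjggjjjggjjjq → ggjjjggjjjggjjjggjjjq → (answer).

ggjjjggjjjggjjjggjjjggjjjq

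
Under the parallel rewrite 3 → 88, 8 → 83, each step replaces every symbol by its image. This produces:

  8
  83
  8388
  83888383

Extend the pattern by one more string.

Apply φ to 83888383 symbol by symbol: 8→83, 3→88, 8→83, 8→83, 8→83, 3→88, 8→83, 3→88; joined: 83 88 83 83 83 88 83 88.

8388838383888388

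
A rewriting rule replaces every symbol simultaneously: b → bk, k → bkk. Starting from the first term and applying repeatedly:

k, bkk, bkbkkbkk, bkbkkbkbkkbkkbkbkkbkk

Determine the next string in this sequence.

Replace each of the 21 characters of bkbkkbkbkkbkkbkbkkbkk in place — bk bkk bk bkk bkk bk bkk bk bkk bkk bk bkk bkk bk bkk bk bkk bkk bk bkk bkk — and concatenate.

bkbkkbkbkkbkkbkbkkbkbkkbkkbkbkkbkkbkbkkbkbkkbkkbkbkkbkk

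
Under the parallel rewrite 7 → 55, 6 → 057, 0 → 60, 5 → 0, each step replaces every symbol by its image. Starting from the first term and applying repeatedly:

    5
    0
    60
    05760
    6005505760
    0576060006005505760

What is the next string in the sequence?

60055057600576060600576060006005505760

Applying the rule to each of the 19 symbols of 0576060006005505760 gives the pieces 60 0 55 057 60 057 60 60 60 057 60 60 0 0 60 0 55 057 60, which concatenate to the answer.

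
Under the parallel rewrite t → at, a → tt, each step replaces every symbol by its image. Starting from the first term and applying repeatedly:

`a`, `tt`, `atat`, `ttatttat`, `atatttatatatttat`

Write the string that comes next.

ttatttatatatttatttatttatatatttat

Replace each of the 16 characters of atatttatatatttat in place — tt at tt at at at tt at tt at tt at at at tt at — and concatenate.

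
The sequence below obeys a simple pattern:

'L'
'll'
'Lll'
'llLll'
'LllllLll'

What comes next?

This is a Fibonacci-style word recurrence s(k) = s(k−2)·s(k−1): e.g. L·ll = Lll.
So term 6 is llLll·LllllLll.

llLllLllllLll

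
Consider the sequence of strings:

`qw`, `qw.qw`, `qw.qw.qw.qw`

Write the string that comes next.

qw.qw.qw.qw.qw.qw.qw.qw

Every step duplicates the string with '.' between the halves.
So the next term is two copies of qw.qw.qw.qw with '.' between the halves.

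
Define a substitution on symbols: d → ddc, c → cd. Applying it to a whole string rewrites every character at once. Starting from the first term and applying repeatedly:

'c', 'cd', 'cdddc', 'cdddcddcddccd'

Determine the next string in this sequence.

Rewriting the 13 symbols of cdddcddcddccd one by one yields cd ddc ddc ddc cd ddc ddc cd ddc ddc cd cd ddc; concatenated:

cdddcddcddccdddcddccdddcddccdcdddc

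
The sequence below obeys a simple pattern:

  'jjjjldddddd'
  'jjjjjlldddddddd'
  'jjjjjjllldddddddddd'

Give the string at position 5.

jjjjjjjjllllldddddddddddddd

Reading off run lengths: j runs 4, 5, 6; l runs 1, 2, 3; d runs 6, 8, 10 — each is linear in n, where the shown terms are n = 2, 3, 4.
For term 5, n = 6, so the run lengths are 8, 5, 14.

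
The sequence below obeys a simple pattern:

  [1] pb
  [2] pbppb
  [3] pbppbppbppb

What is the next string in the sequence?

pbppbppbppbppbppbppbppb

s(k+1) = s(k)·p·s(k) — each term doubles the last with 'p' between the halves.
One more doubling of pbppbppbppb gives the answer.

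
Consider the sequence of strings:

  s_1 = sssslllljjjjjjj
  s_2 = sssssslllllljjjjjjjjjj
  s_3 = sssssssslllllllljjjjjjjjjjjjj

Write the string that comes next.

sssssssssslllllllllljjjjjjjjjjjjjjjj

Each string has the form s^{2n} l^{2n} j^{3n+1}, where the shown terms are n = 2, 3, 4.
For the next term, n = 5, so the run lengths are 10, 10, 16.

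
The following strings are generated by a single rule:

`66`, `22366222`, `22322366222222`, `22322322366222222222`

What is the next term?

Every step adds 223 to the front and 222 to the end of the previous string.
Applying this once more to 22322322366222222222:

22322322322366222222222222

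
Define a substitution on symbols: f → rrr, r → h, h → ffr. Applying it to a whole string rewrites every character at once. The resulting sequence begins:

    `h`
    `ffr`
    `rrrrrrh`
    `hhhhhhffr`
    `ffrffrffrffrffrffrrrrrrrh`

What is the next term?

φ(ffrffrffrffrffrffrrrrrrrh) expands symbol-by-symbol to rrr rrr h rrr rrr h rrr rrr h rrr rrr h rrr rrr h rrr rrr h h h h h h h ffr; joining the 25 pieces gives the next term.

rrrrrrhrrrrrrhrrrrrrhrrrrrrhrrrrrrhrrrrrrhhhhhhhffr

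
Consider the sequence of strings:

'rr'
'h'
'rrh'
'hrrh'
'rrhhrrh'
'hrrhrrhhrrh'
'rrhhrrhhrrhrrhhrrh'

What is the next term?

hrrhrrhhrrhrrhhrrhhrrhrrhhrrh

Each term (from the third on) is the two preceding terms concatenated in order: term 3 = rr·h = rrh.
The next term joins hrrhrrhhrrh and rrhhrrhhrrhrrhhrrh.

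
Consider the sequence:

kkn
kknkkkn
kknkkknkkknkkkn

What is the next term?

Every step duplicates the string with 'k' between the halves.
So the next term is two copies of kknkkknkkknkkkn with 'k' between the halves.

kknkkknkkknkkknkkknkkknkkknkkkn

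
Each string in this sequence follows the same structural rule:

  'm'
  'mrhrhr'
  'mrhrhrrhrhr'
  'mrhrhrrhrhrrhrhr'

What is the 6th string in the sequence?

mrhrhrrhrhrrhrhrrhrhrrhrhr

Every step adds rhrhr to the end: s(k+1) = s(k)·rhrhr.
From mrhrhrrhrhrrhrhr, 2 further steps: mrhrhrrhrhrrhrhr → mrhrhrrhrhrrhrhrrhrhr → (answer).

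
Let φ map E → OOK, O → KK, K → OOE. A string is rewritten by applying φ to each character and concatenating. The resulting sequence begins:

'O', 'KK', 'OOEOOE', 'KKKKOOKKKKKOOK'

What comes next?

Replace each of the 14 characters of KKKKOOKKKKKOOK in place — OOE OOE OOE OOE KK KK OOE OOE OOE OOE OOE KK KK OOE — and concatenate.

OOEOOEOOEOOEKKKKOOEOOEOOEOOEOOEKKKKOOE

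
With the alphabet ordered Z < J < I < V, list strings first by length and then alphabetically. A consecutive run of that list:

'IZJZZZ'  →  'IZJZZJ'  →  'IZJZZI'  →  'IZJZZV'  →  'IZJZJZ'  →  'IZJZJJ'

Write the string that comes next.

The successor of IZJZJJ increments the rightmost position that isn't already V and resets every position after it to Z.

IZJZJI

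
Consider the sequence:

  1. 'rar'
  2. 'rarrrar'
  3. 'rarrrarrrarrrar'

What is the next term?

rarrrarrrarrrarrrarrrarrrarrrar

s(k+1) = s(k)·r·s(k) — each term doubles the last with 'r' between the halves.
So the next term is two copies of rarrrarrrarrrar with 'r' between the halves.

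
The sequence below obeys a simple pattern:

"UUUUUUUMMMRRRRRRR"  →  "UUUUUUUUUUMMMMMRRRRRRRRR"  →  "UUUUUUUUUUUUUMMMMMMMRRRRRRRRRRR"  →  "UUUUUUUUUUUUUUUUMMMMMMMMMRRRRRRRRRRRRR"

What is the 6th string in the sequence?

The n-th term is 3n+1 U's then 2n-1 M's then 2n+3 R's, where the shown terms are n = 2, 3, 4, 5.
Setting n = 7 gives 22, 13, 17 characters in each block.

UUUUUUUUUUUUUUUUUUUUUUMMMMMMMMMMMMMRRRRRRRRRRRRRRRRR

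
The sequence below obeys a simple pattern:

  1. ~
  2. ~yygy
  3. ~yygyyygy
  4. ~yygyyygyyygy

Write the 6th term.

Every step adds yygy to the end: s(k+1) = s(k)·yygy.
From ~yygyyygyyygy, 2 further steps: ~yygyyygyyygy → ~yygyyygyyygyyygy → (answer).

~yygyyygyyygyyygyyygy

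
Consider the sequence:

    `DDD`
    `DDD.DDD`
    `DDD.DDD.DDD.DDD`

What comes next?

DDD.DDD.DDD.DDD.DDD.DDD.DDD.DDD

Every step duplicates the string with '.' between the halves.
One more doubling of DDD.DDD.DDD.DDD gives the answer.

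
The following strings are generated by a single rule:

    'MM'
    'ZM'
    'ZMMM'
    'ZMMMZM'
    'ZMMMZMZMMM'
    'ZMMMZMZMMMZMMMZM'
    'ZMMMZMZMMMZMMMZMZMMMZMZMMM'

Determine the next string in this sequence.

Each term (from the third on) is the previous term followed by the one before it: term 3 = ZM·MM = ZMMM.
The next term joins ZMMMZMZMMMZMMMZMZMMMZMZMMM and ZMMMZMZMMMZMMMZM.

ZMMMZMZMMMZMMMZMZMMMZMZMMMZMMMZMZMMMZMMMZM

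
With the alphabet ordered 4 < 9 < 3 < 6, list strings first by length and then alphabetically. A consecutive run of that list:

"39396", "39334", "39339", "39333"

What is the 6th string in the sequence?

39364

Continuing the enumeration 2 steps past 39333: 39333 → 39336 → (answer).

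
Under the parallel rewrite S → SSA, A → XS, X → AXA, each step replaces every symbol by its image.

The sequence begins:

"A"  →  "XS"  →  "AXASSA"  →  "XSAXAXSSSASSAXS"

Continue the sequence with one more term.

AXASSAXSAXAXSAXASSASSASSAXSSSASSAXSAXASSA

Replace each of the 15 characters of XSAXAXSSSASSAXS in place — AXA SSA XS AXA XS AXA SSA SSA SSA XS SSA SSA XS AXA SSA — and concatenate.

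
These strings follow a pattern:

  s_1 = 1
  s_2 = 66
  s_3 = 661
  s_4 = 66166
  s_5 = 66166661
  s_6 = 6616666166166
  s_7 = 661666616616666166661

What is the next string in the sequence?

From term 3 onward, concatenate the last term with the second-to-last: 66·1 = 661, 661·66 = 66166, …
So term 8 is 661666616616666166661·6616666166166.

6616666166166661666616616666166166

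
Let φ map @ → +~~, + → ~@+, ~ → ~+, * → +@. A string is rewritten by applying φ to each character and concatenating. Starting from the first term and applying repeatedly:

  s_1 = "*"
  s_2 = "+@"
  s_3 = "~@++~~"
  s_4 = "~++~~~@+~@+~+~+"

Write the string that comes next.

Rewriting the 15 symbols of ~++~~~@+~@+~+~+ one by one yields ~+ ~@+ ~@+ ~+ ~+ ~+ +~~ ~@+ ~+ +~~ ~@+ ~+ ~@+ ~+ ~@+; concatenated:

~+~@+~@+~+~+~++~~~@+~++~~~@+~+~@+~+~@+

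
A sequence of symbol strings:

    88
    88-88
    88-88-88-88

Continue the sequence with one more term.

Each string is two copies of the previous one joined by '-'.
Doubling 88-88-88-88 with '-' between the halves:

88-88-88-88-88-88-88-88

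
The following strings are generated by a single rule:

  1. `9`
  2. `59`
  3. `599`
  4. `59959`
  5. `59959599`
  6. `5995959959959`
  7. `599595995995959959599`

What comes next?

From term 3 onward, concatenate the last term with the second-to-last: 59·9 = 599, 599·59 = 59959, …
So term 8 is 599595995995959959599·5995959959959.

5995959959959599595995995959959959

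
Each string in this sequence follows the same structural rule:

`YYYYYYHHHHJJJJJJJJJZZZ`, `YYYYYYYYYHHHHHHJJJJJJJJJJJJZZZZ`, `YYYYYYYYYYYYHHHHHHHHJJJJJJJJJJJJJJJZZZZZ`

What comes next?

The n-th term is 3n Y's then 2n H's then 3n+3 J's then n+1 Z's, where the shown terms are n = 2, 3, 4.
At n = 5 the blocks have lengths 15, 10, 18, 6.

YYYYYYYYYYYYYYYHHHHHHHHHHJJJJJJJJJJJJJJJJJJZZZZZZ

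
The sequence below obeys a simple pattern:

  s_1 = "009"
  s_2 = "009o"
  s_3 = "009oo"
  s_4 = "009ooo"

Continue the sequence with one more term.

009oooo

Each term is the previous one with o appended.
So the next term is 009ooo·o.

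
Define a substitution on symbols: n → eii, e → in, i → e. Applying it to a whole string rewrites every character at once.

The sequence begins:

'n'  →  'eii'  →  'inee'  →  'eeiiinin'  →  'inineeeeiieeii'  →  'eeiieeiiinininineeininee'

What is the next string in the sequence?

φ(eeiieeiiinininineeininee) expands symbol-by-symbol to in in e e in in e e e eii e eii e eii e eii in in e eii e eii in in; joining the 24 pieces gives the next term.

inineeinineeeeiieeiieeiieeiiinineeiieeiiinin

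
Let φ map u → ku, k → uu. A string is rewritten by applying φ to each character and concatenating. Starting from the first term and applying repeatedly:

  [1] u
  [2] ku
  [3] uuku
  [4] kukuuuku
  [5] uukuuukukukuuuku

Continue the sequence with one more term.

kukuuukukukuuukuuukuuukukukuuuku

Replace each of the 16 characters of uukuuukukukuuuku in place — ku ku uu ku ku ku uu ku uu ku uu ku ku ku uu ku — and concatenate.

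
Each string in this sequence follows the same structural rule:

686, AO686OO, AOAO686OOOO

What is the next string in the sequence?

AOAOAO686OOOOOO

Each term wraps the previous one in AO on the left and OO on the right.
So the next term is AO·AOAO686OOOO·OO.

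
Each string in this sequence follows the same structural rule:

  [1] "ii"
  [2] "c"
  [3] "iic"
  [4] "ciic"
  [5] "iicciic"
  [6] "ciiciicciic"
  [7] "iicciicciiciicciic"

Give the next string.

From term 3 onward, concatenate the second-to-last term with the last: ii·c = iic, c·iic = ciic, …
Continuing: ciiciicciic · iicciicciiciicciic gives term 8.

ciiciicciiciicciicciiciicciic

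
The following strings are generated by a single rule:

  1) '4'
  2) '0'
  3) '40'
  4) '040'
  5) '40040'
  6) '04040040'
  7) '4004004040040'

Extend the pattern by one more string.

Each term (from the third on) is the two preceding terms concatenated in order: term 3 = 4·0 = 40.
So term 8 is 04040040·4004004040040.

040400404004004040040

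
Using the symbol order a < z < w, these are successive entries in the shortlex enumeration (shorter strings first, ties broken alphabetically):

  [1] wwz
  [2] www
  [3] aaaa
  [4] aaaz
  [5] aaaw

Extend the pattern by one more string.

Treat aaaw as a base-3 numeral over the given alphabet and add one, carrying through any trailing w's.

aaza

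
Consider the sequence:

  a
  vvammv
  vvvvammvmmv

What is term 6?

vvvvvvvvvvammvmmvmmvmmvmmv

Every step adds vv to the front and mmv to the end of the previous string.
From vvvvammvmmv, 3 further steps: vvvvammvmmv → vvvvvvammvmmvmmv → vvvvvvvvammvmmvmmvmmv → (answer).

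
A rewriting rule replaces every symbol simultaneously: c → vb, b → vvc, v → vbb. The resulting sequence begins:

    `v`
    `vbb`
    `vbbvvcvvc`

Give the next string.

Expanding vbbvvcvvc: v→vbb, b→vvc, b→vvc, v→vbb, v→vbb, c→vb, v→vbb, v→vbb, c→vb. Concatenated: vbb vvc vvc vbb vbb vb vbb vbb vb.

vbbvvcvvcvbbvbbvbvbbvbbvb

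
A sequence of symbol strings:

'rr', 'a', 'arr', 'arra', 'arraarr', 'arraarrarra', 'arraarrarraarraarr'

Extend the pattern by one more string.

This is a Fibonacci-style word recurrence s(k) = s(k−1)·s(k−2): e.g. a·rr = arr.
The next term joins arraarrarraarraarr and arraarrarra.

arraarrarraarraarrarraarrarra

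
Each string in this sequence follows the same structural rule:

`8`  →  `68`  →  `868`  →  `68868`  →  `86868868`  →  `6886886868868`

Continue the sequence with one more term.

868688686886886868868

From term 3 onward, concatenate the second-to-last term with the last: 8·68 = 868, 68·868 = 68868, …
So term 7 is 86868868·6886886868868.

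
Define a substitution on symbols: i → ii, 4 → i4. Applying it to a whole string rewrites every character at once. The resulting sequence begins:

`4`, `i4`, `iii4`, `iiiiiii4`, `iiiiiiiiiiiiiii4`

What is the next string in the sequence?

Rewriting the 16 symbols of iiiiiiiiiiiiiii4 one by one yields ii ii ii ii ii ii ii ii ii ii ii ii ii ii ii i4; concatenated:

iiiiiiiiiiiiiiiiiiiiiiiiiiiiiii4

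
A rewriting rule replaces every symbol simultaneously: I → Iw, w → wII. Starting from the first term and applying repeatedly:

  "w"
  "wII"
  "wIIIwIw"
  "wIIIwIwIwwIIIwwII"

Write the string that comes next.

wIIIwIwIwwIIIwwIIIwwIIwIIIwIwIwwIIwIIIwIw

Replace each of the 17 characters of wIIIwIwIwwIIIwwII in place — wII Iw Iw Iw wII Iw wII Iw wII wII Iw Iw Iw wII wII Iw Iw — and concatenate.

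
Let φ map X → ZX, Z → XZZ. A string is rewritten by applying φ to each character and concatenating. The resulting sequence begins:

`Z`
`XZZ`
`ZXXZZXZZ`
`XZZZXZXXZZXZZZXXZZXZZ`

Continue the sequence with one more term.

ZXXZZXZZXZZZXXZZZXZXXZZXZZZXXZZXZZXZZZXZXXZZXZZZXXZZXZZ

φ(XZZZXZXXZZXZZZXXZZXZZ) expands symbol-by-symbol to ZX XZZ XZZ XZZ ZX XZZ ZX ZX XZZ XZZ ZX XZZ XZZ XZZ ZX ZX XZZ XZZ ZX XZZ XZZ; joining the 21 pieces gives the next term.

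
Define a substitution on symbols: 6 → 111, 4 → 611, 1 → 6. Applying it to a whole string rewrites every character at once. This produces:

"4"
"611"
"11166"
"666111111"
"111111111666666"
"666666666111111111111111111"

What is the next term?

111111111111111111111111111666666666666666666

Applying the rule to each of the 27 symbols of 666666666111111111111111111 gives the pieces 111 111 111 111 111 111 111 111 111 6 6 6 6 6 6 6 6 6 6 6 6 6 6 6 6 6 6, which concatenate to the answer.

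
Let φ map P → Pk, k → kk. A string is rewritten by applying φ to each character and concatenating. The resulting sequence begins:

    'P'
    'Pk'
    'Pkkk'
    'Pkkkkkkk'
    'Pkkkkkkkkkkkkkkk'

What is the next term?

Applying the rule to each of the 16 symbols of Pkkkkkkkkkkkkkkk gives the pieces Pk kk kk kk kk kk kk kk kk kk kk kk kk kk kk kk, which concatenate to the answer.

Pkkkkkkkkkkkkkkkkkkkkkkkkkkkkkkk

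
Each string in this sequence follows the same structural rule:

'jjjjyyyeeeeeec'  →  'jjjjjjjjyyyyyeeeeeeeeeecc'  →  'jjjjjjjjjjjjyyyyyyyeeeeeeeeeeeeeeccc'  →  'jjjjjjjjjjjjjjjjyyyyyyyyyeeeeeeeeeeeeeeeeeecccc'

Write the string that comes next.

The n-th term is 4n j's then 2n+1 y's then 4n+2 e's then n c's (n = 1, 2, …).
For the next term, n = 5, so the run lengths are 20, 11, 22, 5.

jjjjjjjjjjjjjjjjjjjjyyyyyyyyyyyeeeeeeeeeeeeeeeeeeeeeeccccc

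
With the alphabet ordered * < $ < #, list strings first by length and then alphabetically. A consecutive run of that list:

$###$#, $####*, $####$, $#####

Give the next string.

#*****

The successor of $##### increments the rightmost position that isn't already # and resets every position after it to *.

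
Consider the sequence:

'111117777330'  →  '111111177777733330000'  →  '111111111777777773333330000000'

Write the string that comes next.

Reading off run lengths: 1 runs 5, 7, 9; 7 runs 4, 6, 8; 3 runs 2, 4, 6; 0 runs 1, 4, 7 — each is linear in n (n = 1, 2, …).
Setting n = 4 gives 11, 10, 8, 10 characters in each block.

111111111117777777777333333330000000000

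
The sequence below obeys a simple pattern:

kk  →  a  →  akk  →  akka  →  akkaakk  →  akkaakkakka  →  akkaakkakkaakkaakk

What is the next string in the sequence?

This is a Fibonacci-style word recurrence s(k) = s(k−1)·s(k−2): e.g. a·kk = akk.
So term 8 is akkaakkakkaakkaakk·akkaakkakka.

akkaakkakkaakkaakkakkaakkakka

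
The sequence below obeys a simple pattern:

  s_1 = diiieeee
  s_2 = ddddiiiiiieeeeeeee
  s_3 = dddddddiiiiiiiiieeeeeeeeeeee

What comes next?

Reading off run lengths: d runs 1, 4, 7; i runs 3, 6, 9; e runs 4, 8, 12 — each is linear in n (n = 1, 2, …).
At n = 4 the blocks have lengths 10, 12, 16.

ddddddddddiiiiiiiiiiiieeeeeeeeeeeeeeee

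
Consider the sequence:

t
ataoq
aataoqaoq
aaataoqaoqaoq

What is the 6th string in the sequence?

aaaaataoqaoqaoqaoqaoq

Each term wraps the previous one in a on the left and aoq on the right.
From aaataoqaoqaoq, 2 further steps: aaataoqaoqaoq → aaaataoqaoqaoqaoq → (answer).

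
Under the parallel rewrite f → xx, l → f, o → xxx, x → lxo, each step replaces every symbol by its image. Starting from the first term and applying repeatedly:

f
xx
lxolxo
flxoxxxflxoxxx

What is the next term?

φ(flxoxxxflxoxxx) expands symbol-by-symbol to xx f lxo xxx lxo lxo lxo xx f lxo xxx lxo lxo lxo; joining the 14 pieces gives the next term.

xxflxoxxxlxolxolxoxxflxoxxxlxolxolxo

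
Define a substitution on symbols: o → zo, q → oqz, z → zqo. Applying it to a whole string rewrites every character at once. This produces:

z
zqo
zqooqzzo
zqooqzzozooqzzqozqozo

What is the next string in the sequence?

Replace each of the 21 characters of zqooqzzozooqzzqozqozo in place — zqo oqz zo zo oqz zqo zqo zo zqo zo zo oqz zqo zqo oqz zo zqo oqz zo zqo zo — and concatenate.

zqooqzzozooqzzqozqozozqozozooqzzqozqooqzzozqooqzzozqozo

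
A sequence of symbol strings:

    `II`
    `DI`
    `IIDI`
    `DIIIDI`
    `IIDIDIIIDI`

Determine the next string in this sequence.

DIIIDIIIDIDIIIDI

This is a Fibonacci-style word recurrence s(k) = s(k−2)·s(k−1): e.g. II·DI = IIDI.
The next term joins DIIIDI and IIDIDIIIDI.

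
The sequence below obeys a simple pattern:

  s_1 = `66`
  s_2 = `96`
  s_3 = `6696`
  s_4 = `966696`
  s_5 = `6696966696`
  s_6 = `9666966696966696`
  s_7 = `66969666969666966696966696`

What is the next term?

966696669696669666969666969666966696966696

This is a Fibonacci-style word recurrence s(k) = s(k−2)·s(k−1): e.g. 66·96 = 6696.
Continuing: 9666966696966696 · 66969666969666966696966696 gives term 8.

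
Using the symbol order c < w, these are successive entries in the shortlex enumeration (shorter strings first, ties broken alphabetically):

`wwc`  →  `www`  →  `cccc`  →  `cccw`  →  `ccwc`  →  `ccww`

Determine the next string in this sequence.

Find the rightmost character of ccww below w, bump it to the next letter, and reset everything to its right to c.

cwcc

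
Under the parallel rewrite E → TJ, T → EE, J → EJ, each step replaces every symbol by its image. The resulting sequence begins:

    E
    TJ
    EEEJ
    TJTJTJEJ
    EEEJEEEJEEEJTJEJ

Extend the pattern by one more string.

TJTJTJEJTJTJTJEJTJTJTJEJEEEJTJEJ

φ(EEEJEEEJEEEJTJEJ) expands symbol-by-symbol to TJ TJ TJ EJ TJ TJ TJ EJ TJ TJ TJ EJ EE EJ TJ EJ; joining the 16 pieces gives the next term.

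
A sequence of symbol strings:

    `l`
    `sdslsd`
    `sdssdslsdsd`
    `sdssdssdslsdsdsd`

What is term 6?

Every step adds sds to the front and sd to the end of the previous string.
From sdssdssdslsdsdsd, 2 further steps: sdssdssdslsdsdsd → sdssdssdssdslsdsdsdsd → (answer).

sdssdssdssdssdslsdsdsdsdsd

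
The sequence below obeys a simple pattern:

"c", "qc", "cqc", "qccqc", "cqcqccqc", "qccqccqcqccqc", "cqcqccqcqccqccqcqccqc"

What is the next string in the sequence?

From term 3 onward, concatenate the second-to-last term with the last: c·qc = cqc, qc·cqc = qccqc, …
The next term joins qccqccqcqccqc and cqcqccqcqccqccqcqccqc.

qccqccqcqccqccqcqccqcqccqccqcqccqc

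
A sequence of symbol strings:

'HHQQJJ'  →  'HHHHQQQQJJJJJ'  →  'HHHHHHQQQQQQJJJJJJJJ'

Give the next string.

HHHHHHHHQQQQQQQQJJJJJJJJJJJ

The n-th term is 2n H's then 2n Q's then 3n-1 J's (n = 1, 2, …).
At n = 4 the blocks have lengths 8, 8, 11.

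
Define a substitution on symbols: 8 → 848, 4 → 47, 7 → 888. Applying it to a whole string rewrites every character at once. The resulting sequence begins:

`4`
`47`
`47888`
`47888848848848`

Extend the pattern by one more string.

Applying the rule to each of the 14 symbols of 47888848848848 gives the pieces 47 888 848 848 848 848 47 848 848 47 848 848 47 848, which concatenate to the answer.

47888848848848848478488484784884847848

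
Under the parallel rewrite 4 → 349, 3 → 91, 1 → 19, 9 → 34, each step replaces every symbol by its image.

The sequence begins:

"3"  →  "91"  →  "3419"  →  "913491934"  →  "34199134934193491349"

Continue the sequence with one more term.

913491934341991349349134919349134934199134934

Replace each of the 20 characters of 34199134934193491349 in place — 91 349 19 34 34 19 91 349 34 91 349 19 34 91 349 34 19 91 349 34 — and concatenate.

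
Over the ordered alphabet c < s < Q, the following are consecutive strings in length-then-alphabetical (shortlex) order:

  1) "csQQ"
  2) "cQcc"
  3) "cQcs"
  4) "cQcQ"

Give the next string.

cQsc

Treat cQcQ as a base-3 numeral over the given alphabet and add one, carrying through any trailing Q's.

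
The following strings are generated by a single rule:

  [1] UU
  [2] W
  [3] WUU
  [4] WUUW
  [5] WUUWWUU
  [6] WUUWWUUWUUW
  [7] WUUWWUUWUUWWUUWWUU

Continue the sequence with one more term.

This is a Fibonacci-style word recurrence s(k) = s(k−1)·s(k−2): e.g. W·UU = WUU.
Continuing: WUUWWUUWUUWWUUWWUU · WUUWWUUWUUW gives term 8.

WUUWWUUWUUWWUUWWUUWUUWWUUWUUW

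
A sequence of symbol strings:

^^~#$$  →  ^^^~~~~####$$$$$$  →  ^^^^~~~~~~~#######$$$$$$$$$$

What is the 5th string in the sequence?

Each string has the form ^^{n+1} ~^{3n-2} #^{3n-2} $^{4n-2} (n = 1, 2, …).
For term 5, n = 5, so the run lengths are 6, 13, 13, 18.

^^^^^^~~~~~~~~~~~~~#############$$$$$$$$$$$$$$$$$$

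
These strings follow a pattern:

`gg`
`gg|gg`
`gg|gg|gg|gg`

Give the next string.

gg|gg|gg|gg|gg|gg|gg|gg

s(k+1) = s(k)·|·s(k) — each term doubles the last with '|' between the halves.
One more doubling of gg|gg|gg|gg gives the answer.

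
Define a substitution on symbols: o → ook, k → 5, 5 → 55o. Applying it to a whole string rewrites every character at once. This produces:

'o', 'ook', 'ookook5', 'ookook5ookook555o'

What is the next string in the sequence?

ookook5ookook555oookook5ookook555o55o55oook

Applying the rule to each of the 17 symbols of ookook5ookook555o gives the pieces ook ook 5 ook ook 5 55o ook ook 5 ook ook 5 55o 55o 55o ook, which concatenate to the answer.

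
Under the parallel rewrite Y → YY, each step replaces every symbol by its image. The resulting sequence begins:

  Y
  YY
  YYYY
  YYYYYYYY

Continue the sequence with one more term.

Apply φ to YYYYYYYY symbol by symbol: Y→YY, Y→YY, Y→YY, Y→YY, Y→YY, Y→YY, Y→YY, Y→YY; joined: YY YY YY YY YY YY YY YY.

YYYYYYYYYYYYYYYY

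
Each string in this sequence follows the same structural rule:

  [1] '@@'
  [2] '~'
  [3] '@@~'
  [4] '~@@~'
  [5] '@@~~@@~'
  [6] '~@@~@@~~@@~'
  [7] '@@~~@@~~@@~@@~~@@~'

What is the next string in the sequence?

From term 3 onward, concatenate the second-to-last term with the last: @@·~ = @@~, ~·@@~ = ~@@~, …
The next term joins ~@@~@@~~@@~ and @@~~@@~~@@~@@~~@@~.

~@@~@@~~@@~@@~~@@~~@@~@@~~@@~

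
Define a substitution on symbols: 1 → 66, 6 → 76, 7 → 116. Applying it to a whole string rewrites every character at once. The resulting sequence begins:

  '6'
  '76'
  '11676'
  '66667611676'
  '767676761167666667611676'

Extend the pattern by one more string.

1167611676116761167666667611676767676761167666667611676

Replace each of the 24 characters of 767676761167666667611676 in place — 116 76 116 76 116 76 116 76 66 66 76 116 76 76 76 76 76 116 76 66 66 76 116 76 — and concatenate.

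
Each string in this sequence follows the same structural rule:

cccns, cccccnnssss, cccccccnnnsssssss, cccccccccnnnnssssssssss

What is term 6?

Each string has the form c^{2n+1} n^{n} s^{3n-2} (n = 1, 2, …).
For term 6, n = 6, so the run lengths are 13, 6, 16.

cccccccccccccnnnnnnssssssssssssssss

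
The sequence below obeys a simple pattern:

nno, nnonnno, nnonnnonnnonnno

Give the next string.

s(k+1) = s(k)·n·s(k) — each term doubles the last with 'n' between the halves.
Doubling nnonnnonnnonnno with 'n' between the halves:

nnonnnonnnonnnonnnonnnonnnonnno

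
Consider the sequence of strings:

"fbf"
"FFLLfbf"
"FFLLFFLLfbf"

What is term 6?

FFLLFFLLFFLLFFLLFFLLfbf

Each term is the previous one with FFLL prepended.
From FFLLFFLLfbf, 3 further steps: FFLLFFLLfbf → FFLLFFLLFFLLfbf → FFLLFFLLFFLLFFLLfbf → (answer).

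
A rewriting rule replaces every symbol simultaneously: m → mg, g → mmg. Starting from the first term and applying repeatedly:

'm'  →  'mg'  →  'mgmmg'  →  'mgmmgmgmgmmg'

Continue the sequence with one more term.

Expanding mgmmgmgmgmmg: m→mg, g→mmg, m→mg, m→mg, g→mmg, m→mg, g→mmg, m→mg, g→mmg, m→mg, m→mg, g→mmg. Concatenated: mg mmg mg mg mmg mg mmg mg mmg mg mg mmg.

mgmmgmgmgmmgmgmmgmgmmgmgmgmmg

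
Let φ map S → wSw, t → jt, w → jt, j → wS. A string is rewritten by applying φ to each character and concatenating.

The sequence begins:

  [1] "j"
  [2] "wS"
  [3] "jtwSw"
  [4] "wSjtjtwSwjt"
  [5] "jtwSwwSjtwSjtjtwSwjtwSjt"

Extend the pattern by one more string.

Applying the rule to each of the 24 symbols of jtwSwwSjtwSjtjtwSwjtwSjt gives the pieces wS jt jt wSw jt jt wSw wS jt jt wSw wS jt wS jt jt wSw jt wS jt jt wSw wS jt, which concatenate to the answer.

wSjtjtwSwjtjtwSwwSjtjtwSwwSjtwSjtjtwSwjtwSjtjtwSwwSjt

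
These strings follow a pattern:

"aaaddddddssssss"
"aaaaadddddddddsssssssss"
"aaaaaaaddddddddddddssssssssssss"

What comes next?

Term n consists of 2n+1 a's, followed by 3n+3 d's, followed by 3n+3 s's (n = 1, 2, …).
For the next term, n = 4, so the run lengths are 9, 15, 15.

aaaaaaaaadddddddddddddddsssssssssssssss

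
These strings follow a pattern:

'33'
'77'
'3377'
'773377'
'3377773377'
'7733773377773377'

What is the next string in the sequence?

33777733777733773377773377

From term 3 onward, concatenate the second-to-last term with the last: 33·77 = 3377, 77·3377 = 773377, …
The next term joins 3377773377 and 7733773377773377.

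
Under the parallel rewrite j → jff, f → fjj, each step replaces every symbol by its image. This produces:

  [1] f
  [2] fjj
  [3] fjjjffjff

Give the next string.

fjjjffjffjfffjjfjjjfffjjfjj

Rewriting each symbol of fjjjffjff: f→fjj, j→jff, j→jff, j→jff, f→fjj, f→fjj, j→jff, f→fjj, f→fjj, which concatenates to fjj jff jff jff fjj fjj jff fjj fjj.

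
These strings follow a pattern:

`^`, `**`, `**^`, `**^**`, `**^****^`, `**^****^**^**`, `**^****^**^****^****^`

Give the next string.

**^****^**^****^****^**^****^**^**

Each term (from the third on) is the previous term followed by the one before it: term 3 = **·^ = **^.
Continuing: **^****^**^****^****^ · **^****^**^** gives term 8.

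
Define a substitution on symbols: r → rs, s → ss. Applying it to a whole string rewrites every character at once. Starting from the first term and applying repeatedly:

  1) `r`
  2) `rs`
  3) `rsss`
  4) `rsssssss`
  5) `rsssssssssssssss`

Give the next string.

Rewriting the 16 symbols of rsssssssssssssss one by one yields rs ss ss ss ss ss ss ss ss ss ss ss ss ss ss ss; concatenated:

rsssssssssssssssssssssssssssssss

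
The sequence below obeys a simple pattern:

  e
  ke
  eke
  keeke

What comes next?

ekekeeke

Each term (from the third on) is the two preceding terms concatenated in order: term 3 = e·ke = eke.
So term 5 is eke·keeke.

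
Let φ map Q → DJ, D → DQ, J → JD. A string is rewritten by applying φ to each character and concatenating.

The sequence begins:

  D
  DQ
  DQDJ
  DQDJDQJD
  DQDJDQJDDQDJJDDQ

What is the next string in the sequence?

DQDJDQJDDQDJJDDQDQDJDQJDJDDQDQDJ

φ(DQDJDQJDDQDJJDDQ) expands symbol-by-symbol to DQ DJ DQ JD DQ DJ JD DQ DQ DJ DQ JD JD DQ DQ DJ; joining the 16 pieces gives the next term.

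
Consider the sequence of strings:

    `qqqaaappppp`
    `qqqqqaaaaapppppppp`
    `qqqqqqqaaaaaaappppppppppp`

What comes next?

qqqqqqqqqaaaaaaaaapppppppppppppp

The n-th term is 2n+1 q's then 2n+1 a's then 3n+2 p's (n = 1, 2, …).
For the next term, n = 4, so the run lengths are 9, 9, 14.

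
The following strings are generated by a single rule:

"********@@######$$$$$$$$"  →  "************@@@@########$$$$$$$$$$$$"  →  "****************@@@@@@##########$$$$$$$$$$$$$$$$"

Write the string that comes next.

********************@@@@@@@@############$$$$$$$$$$$$$$$$$$$$

Each string has the form *^{4n} @^{2n-2} #^{2n+2} $^{4n}, where the shown terms are n = 2, 3, 4.
For the next term, n = 5, so the run lengths are 20, 8, 12, 20.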